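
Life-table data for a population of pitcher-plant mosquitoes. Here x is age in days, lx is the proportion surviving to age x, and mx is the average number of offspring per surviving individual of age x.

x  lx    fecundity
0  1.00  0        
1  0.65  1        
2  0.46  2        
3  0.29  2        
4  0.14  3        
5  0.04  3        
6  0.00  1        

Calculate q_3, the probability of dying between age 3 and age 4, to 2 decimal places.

q_3 = (l_3 − l_4) / l_3 = (0.29 − 0.14) / 0.29
     = 0.15 / 0.29 = 0.517241… → 0.52

0.52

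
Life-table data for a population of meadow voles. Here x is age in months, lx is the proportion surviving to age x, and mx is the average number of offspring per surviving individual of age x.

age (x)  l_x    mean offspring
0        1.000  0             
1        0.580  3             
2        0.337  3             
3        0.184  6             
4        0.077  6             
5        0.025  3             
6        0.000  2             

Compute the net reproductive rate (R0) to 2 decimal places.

lx·mx by age: 0, 1.74, 1.011, 1.104, 0.462, 0.075, 0
R0 = Σ lx·mx = 4.392 → 4.39

4.39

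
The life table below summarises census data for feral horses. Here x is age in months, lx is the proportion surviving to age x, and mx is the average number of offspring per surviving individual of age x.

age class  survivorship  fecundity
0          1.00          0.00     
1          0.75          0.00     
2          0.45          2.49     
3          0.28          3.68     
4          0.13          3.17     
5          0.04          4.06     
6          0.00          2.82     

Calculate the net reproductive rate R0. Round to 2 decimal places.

2.73

lx·mx by age: 0, 0, 1.1205, 1.0304, 0.4121, 0.1624, 0
R0 = Σ lx·mx = 2.7254 → 2.73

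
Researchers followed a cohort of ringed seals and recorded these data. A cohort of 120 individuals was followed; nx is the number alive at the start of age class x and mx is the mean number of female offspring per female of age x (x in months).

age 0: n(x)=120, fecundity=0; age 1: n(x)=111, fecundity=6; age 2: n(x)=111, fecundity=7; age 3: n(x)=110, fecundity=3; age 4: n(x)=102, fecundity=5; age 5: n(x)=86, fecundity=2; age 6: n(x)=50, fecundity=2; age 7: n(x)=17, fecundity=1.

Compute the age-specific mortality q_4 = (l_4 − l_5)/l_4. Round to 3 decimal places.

0.157

lx = nx/n0 = nx/120: 1, 0.925, 0.925, 0.91667…, 0.85, 0.71667…, 0.41667…, 0.14167…
q_4 = (l_4 − l_5) / l_4 = (0.85 − 0.716667…) / 0.85
     = 0.133333… / 0.85 = 0.156863… → 0.157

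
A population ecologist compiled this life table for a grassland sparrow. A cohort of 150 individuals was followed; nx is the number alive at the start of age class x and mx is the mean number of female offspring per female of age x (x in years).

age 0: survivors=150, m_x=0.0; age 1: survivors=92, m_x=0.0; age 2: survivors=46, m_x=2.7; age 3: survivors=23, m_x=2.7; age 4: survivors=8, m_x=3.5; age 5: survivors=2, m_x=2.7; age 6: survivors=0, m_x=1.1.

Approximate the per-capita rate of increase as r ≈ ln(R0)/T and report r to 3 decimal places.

0.146

lx = nx/n0 = nx/150: 1, 0.61333…, 0.30667…, 0.15333…, 0.05333…, 0.01333…, 0
R0 = Σ lx·mx = 0 + 0 + 0.828… + 0.414… + 0.18667… + 0.036… + 0 = 1.464667…
Σ x·lx·mx = 3.824667…; T = 3.824667…/1.464667… = 2.61129…
r ≈ ln(R0)/T = ln(1.464667…)/2.61129… = 0.14615… → 0.146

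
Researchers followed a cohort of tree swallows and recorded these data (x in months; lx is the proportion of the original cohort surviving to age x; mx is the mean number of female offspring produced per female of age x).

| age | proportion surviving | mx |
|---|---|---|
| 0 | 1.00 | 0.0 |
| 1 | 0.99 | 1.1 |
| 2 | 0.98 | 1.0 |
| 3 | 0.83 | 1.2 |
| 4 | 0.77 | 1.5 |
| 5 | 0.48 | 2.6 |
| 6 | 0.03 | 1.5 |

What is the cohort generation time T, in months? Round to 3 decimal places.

lx·mx: 0, 1.089, 0.98, 0.996, 1.155, 1.248, 0.045 → R0 = 5.513
x·lx·mx: 0, 1.089, 1.96, 2.988, 4.62, 6.24, 0.27 → Σ = 17.167
T = 17.167 / 5.513 = 3.113913… → 3.114

3.114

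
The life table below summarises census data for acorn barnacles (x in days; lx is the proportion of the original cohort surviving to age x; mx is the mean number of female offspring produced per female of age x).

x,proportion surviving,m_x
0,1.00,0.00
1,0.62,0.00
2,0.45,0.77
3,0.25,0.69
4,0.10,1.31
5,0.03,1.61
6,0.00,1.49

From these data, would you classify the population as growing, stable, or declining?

R0 = Σ lx·mx = 0 + 0 + 0.3465 + 0.1725 + 0.131 + 0.0483 + 0 = 0.6983
R0 < 1, so the population is declining.

declining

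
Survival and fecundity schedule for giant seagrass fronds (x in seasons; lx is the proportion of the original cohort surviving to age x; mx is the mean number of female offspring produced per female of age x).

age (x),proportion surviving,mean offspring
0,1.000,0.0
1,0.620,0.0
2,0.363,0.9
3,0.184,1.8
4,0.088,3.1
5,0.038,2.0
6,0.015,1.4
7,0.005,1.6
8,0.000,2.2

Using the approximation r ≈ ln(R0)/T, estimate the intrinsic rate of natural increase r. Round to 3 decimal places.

0.011

R0 = Σ lx·mx = 0 + 0 + 0.3267 + 0.3312 + 0.2728 + 0.076 + 0.021 + 0.008 + 0 = 1.0357
Σ x·lx·mx = 3.3002; T = 3.3002/1.0357 = 3.18644…
r ≈ ln(R0)/T = ln(1.0357)/3.18644… = 0.01101… → 0.011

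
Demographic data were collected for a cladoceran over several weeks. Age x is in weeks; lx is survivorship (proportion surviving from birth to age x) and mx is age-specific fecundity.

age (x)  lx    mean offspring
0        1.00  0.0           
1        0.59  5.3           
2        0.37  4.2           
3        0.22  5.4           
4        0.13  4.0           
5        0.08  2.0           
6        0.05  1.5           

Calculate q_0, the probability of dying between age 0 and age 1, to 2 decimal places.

q_0 = (l_0 − l_1) / l_0 = (1 − 0.59) / 1
     = 0.41 / 1 = 0.41 → 0.41

0.41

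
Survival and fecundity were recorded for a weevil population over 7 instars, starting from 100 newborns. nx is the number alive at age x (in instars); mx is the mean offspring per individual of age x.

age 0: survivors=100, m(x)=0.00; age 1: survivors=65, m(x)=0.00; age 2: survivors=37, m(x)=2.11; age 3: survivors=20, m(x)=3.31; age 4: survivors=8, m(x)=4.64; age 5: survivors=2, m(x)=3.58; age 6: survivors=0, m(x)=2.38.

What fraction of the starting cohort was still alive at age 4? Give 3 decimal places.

l_4 = n_4/n_0 = 8/100 = 0.08 → 0.080

0.080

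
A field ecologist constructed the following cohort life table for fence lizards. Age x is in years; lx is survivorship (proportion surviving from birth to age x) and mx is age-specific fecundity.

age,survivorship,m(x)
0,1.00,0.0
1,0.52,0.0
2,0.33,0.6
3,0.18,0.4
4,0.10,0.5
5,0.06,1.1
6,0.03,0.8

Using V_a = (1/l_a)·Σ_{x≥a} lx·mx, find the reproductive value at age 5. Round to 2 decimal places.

lx·mx for x ≥ 5: 0.066, 0.024 → sum = 0.09
V_5 = 0.09 / l_5 = 0.09 / 0.06 = 1.5 → 1.50

1.50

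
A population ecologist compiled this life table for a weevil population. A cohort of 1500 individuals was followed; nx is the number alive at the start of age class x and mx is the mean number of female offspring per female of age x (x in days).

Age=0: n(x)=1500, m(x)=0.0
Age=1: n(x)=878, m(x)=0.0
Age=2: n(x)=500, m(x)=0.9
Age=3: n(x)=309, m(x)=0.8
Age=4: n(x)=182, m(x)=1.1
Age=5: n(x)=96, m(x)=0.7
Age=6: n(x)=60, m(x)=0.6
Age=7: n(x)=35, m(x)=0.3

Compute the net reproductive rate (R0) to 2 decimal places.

0.67

lx = nx/n0 = nx/1500: 1, 0.58533…, 0.33333…, 0.206, 0.12133…, 0.064, 0.04, 0.02333…
lx·mx by age: 0, 0, 0.3…, 0.1648, 0.133467…, 0.0448, 0.024, 0.007…
R0 = Σ lx·mx = 0.674067… → 0.67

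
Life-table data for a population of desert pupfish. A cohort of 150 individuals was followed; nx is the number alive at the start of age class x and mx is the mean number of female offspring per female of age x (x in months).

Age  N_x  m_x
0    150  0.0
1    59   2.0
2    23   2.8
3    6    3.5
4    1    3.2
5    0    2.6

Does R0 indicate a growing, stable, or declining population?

lx = nx/n0 = nx/150: 1, 0.39333…, 0.15333…, 0.04, 0.00667…, 0
R0 = Σ lx·mx = 0 + 0.786667… + 0.429333… + 0.14 + 0.021333… + 0 = 1.377333…
R0 > 1, so the population is growing.

growing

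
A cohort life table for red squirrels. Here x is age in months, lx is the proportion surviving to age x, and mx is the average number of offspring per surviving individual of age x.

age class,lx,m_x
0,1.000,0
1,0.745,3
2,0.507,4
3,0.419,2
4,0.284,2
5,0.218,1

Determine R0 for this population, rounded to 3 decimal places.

5.887

lx·mx by age: 0, 2.235, 2.028, 0.838, 0.568, 0.218
R0 = Σ lx·mx = 5.887 → 5.887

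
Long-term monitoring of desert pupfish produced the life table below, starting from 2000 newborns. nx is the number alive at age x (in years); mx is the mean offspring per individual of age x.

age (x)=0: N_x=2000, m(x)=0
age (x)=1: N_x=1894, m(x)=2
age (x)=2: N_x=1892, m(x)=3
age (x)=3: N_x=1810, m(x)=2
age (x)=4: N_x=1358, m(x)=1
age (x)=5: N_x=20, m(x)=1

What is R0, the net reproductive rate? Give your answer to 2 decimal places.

7.23

lx = nx/n0 = nx/2000: 1, 0.947, 0.946, 0.905, 0.679, 0.01
lx·mx by age: 0, 1.894, 2.838, 1.81, 0.679, 0.01
R0 = Σ lx·mx = 7.231 → 7.23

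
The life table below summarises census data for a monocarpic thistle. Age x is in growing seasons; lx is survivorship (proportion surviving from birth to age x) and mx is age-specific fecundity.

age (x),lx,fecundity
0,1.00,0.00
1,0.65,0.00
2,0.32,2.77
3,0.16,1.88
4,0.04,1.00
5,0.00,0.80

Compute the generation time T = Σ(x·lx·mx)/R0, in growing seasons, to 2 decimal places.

lx·mx: 0, 0, 0.8864, 0.3008, 0.04, 0 → R0 = 1.2272
x·lx·mx: 0, 0, 1.7728, 0.9024, 0.16, 0 → Σ = 2.8352
T = 2.8352 / 1.2272 = 2.3103… → 2.31

2.31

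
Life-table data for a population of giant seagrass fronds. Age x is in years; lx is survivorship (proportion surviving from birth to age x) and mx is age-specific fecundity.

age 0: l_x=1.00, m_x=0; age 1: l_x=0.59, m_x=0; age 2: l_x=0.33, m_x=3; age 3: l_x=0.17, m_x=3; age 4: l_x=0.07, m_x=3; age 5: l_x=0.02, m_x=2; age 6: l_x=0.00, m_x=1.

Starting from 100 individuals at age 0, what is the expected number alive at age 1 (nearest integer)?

59

Expected survivors = N0 · l_1 = 100 × 0.59 = 59 → 59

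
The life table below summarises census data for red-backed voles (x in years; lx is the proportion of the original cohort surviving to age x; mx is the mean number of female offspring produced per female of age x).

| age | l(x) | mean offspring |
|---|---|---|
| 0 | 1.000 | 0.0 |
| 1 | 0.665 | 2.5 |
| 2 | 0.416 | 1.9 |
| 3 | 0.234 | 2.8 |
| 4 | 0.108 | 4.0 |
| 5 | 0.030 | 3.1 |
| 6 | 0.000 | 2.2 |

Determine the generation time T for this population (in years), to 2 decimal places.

lx·mx: 0, 1.6625, 0.7904, 0.6552, 0.432, 0.093, 0 → R0 = 3.6331
x·lx·mx: 0, 1.6625, 1.5808, 1.9656, 1.728, 0.465, 0 → Σ = 7.4019
T = 7.4019 / 3.6331 = 2.037351… → 2.04

2.04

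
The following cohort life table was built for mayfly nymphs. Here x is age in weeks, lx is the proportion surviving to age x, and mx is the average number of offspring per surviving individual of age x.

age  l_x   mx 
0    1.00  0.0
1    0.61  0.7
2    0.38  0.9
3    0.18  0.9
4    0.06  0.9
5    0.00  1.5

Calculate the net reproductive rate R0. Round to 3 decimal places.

lx·mx by age: 0, 0.427, 0.342, 0.162, 0.054, 0
R0 = Σ lx·mx = 0.985 → 0.985

0.985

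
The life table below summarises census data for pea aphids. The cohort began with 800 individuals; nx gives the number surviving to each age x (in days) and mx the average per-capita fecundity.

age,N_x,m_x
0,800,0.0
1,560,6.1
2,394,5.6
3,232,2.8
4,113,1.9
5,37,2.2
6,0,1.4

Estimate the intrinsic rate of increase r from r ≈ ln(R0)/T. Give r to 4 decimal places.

1.2522

lx = nx/n0 = nx/800: 1, 0.7, 0.4925, 0.29, 0.14125, 0.04625, 0
R0 = Σ lx·mx = 0 + 4.27 + 2.758 + 0.812 + 0.26838… + 0.10175… + 0 = 8.210125
Σ x·lx·mx = 13.80425; T = 13.80425/8.210125 = 1.68137…
r ≈ ln(R0)/T = ln(8.210125)/1.68137… = 1.252175… → 1.2522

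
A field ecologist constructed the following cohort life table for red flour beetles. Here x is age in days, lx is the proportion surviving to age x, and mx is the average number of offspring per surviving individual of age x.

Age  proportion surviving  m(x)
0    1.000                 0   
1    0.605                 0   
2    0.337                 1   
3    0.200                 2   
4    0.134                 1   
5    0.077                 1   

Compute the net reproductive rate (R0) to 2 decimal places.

lx·mx by age: 0, 0, 0.337, 0.4, 0.134, 0.077
R0 = Σ lx·mx = 0.948 → 0.95

0.95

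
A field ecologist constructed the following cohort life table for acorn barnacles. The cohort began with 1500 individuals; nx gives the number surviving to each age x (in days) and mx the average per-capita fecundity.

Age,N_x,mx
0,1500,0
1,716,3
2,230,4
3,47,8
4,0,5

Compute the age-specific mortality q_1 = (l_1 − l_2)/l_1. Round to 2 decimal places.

0.68

lx = nx/n0 = nx/1500: 1, 0.47733…, 0.15333…, 0.03133…, 0
q_1 = (l_1 − l_2) / l_1 = (0.477333… − 0.153333…) / 0.477333…
     = 0.324… / 0.477333… = 0.678771… → 0.68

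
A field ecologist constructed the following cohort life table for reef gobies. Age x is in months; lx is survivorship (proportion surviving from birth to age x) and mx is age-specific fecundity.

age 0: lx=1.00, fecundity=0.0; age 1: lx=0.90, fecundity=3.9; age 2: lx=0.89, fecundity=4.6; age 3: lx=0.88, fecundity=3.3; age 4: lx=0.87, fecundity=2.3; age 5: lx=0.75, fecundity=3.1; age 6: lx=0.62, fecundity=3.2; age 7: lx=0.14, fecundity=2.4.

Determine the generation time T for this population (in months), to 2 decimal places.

3.17

lx·mx: 0, 3.51, 4.094, 2.904, 2.001, 2.325, 1.984, 0.336 → R0 = 17.154
x·lx·mx: 0, 3.51, 8.188, 8.712, 8.004, 11.625, 11.904, 2.352 → Σ = 54.295
T = 54.295 / 17.154 = 3.165151… → 3.17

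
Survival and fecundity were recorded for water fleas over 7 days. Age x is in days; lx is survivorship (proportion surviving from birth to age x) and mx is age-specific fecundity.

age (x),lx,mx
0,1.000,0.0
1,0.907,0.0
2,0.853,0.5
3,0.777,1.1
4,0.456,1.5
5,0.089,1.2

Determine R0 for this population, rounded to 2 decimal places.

2.07

lx·mx by age: 0, 0, 0.4265, 0.8547, 0.684, 0.1068
R0 = Σ lx·mx = 2.072 → 2.07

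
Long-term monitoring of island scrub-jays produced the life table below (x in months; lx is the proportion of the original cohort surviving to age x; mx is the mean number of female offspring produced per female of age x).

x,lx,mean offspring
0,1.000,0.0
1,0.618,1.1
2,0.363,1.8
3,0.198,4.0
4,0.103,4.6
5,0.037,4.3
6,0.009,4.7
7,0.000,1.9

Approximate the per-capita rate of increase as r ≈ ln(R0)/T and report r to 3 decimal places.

0.395

R0 = Σ lx·mx = 0 + 0.6798 + 0.6534 + 0.792 + 0.4738 + 0.1591 + 0.0423 + 0 = 2.8004
Σ x·lx·mx = 7.3071; T = 7.3071/2.8004 = 2.60931…
r ≈ ln(R0)/T = ln(2.8004)/2.60931… = 0.39465… → 0.395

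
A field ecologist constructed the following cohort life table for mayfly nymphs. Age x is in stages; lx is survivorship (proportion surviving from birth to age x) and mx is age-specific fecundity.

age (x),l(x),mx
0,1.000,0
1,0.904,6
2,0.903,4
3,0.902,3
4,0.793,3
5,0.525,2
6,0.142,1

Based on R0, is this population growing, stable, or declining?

R0 = Σ lx·mx = 0 + 5.424 + 3.612 + 2.706 + 2.379 + 1.05 + 0.142 = 15.313
R0 > 1, so the population is growing.

growing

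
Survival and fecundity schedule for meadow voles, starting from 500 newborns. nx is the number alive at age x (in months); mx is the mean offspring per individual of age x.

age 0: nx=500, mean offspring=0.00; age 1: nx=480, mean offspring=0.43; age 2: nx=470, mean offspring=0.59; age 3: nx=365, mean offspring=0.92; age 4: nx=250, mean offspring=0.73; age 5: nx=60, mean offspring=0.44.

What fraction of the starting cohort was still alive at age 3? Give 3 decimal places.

0.730

l_3 = n_3/n_0 = 365/500 = 0.73 → 0.730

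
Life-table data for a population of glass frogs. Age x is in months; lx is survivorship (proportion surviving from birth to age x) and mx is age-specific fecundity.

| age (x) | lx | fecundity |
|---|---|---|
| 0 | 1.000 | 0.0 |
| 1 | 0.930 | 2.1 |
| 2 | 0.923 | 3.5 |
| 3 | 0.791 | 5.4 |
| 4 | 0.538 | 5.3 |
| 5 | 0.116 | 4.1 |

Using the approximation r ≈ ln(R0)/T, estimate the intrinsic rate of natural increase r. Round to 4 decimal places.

0.9302

R0 = Σ lx·mx = 0 + 1.953 + 3.2305 + 4.2714 + 2.8514 + 0.4756 = 12.7819
Σ x·lx·mx = 35.0118; T = 35.0118/12.7819 = 2.73917…
r ≈ ln(R0)/T = ln(12.7819)/2.73917… = 0.93022… → 0.9302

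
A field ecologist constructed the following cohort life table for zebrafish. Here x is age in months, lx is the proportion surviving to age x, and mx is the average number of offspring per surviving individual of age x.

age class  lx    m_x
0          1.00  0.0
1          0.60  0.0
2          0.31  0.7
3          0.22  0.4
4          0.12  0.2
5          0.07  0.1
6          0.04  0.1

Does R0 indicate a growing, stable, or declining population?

declining

R0 = Σ lx·mx = 0 + 0 + 0.217 + 0.088 + 0.024 + 0.007 + 0.004 = 0.34
R0 < 1, so the population is declining.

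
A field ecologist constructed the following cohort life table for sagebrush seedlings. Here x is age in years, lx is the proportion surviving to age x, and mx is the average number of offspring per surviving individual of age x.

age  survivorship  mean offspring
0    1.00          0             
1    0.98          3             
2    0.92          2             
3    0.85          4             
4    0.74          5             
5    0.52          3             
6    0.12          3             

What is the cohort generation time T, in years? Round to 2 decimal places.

3.01

lx·mx: 0, 2.94, 1.84, 3.4, 3.7, 1.56, 0.36 → R0 = 13.8
x·lx·mx: 0, 2.94, 3.68, 10.2, 14.8, 7.8, 2.16 → Σ = 41.58
T = 41.58 / 13.8 = 3.013043… → 3.01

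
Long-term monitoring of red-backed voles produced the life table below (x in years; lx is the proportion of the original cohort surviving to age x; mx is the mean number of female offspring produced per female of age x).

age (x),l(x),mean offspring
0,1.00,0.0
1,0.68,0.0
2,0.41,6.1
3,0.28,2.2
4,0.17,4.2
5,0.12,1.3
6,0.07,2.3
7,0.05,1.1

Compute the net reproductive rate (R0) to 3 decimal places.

lx·mx by age: 0, 0, 2.501, 0.616, 0.714, 0.156, 0.161, 0.055
R0 = Σ lx·mx = 4.203 → 4.203

4.203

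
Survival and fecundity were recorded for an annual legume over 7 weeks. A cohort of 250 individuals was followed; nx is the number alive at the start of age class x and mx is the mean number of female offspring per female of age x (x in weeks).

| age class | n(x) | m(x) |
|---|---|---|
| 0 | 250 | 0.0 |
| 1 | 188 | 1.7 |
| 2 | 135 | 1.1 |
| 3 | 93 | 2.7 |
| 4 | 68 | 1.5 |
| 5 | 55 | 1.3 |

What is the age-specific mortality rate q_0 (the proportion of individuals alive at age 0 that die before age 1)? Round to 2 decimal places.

lx = nx/n0 = nx/250: 1, 0.752, 0.54, 0.372, 0.272, 0.22
q_0 = (l_0 − l_1) / l_0 = (1 − 0.752) / 1
     = 0.248 / 1 = 0.248 → 0.25

0.25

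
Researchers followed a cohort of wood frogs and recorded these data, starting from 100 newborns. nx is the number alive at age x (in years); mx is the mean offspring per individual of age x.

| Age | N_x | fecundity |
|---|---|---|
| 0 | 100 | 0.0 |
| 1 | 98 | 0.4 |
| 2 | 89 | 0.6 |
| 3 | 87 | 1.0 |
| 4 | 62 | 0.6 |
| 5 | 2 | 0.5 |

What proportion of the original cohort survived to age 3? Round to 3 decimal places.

l_3 = n_3/n_0 = 87/100 = 0.87 → 0.870

0.870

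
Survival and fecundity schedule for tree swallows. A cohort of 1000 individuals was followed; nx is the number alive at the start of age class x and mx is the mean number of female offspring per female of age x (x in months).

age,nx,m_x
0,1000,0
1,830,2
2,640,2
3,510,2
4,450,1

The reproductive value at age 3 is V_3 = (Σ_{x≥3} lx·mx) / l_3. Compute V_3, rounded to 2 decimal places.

lx = nx/n0 = nx/1000: 1, 0.83, 0.64, 0.51, 0.45
lx·mx for x ≥ 3: 1.02, 0.45 → sum = 1.47
V_3 = 1.47 / l_3 = 1.47 / 0.51 = 2.882353… → 2.88

2.88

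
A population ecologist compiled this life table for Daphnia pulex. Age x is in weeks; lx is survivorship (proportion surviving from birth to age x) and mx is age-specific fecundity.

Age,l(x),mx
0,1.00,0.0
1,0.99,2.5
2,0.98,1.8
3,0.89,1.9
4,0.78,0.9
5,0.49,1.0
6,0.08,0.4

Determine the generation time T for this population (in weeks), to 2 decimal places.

lx·mx: 0, 2.475, 1.764, 1.691, 0.702, 0.49, 0.032 → R0 = 7.154
x·lx·mx: 0, 2.475, 3.528, 5.073, 2.808, 2.45, 0.192 → Σ = 16.526
T = 16.526 / 7.154 = 2.310036… → 2.31

2.31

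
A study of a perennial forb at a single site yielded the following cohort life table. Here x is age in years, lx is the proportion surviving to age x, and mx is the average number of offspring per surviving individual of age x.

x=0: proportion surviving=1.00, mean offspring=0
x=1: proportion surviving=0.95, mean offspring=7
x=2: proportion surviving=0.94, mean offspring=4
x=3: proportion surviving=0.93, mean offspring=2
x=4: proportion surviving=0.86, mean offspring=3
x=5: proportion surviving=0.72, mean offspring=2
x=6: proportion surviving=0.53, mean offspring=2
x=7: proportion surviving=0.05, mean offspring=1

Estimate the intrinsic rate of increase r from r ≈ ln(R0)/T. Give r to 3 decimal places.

1.130

R0 = Σ lx·mx = 0 + 6.65 + 3.76 + 1.86 + 2.58 + 1.44 + 1.06 + 0.05 = 17.4
Σ x·lx·mx = 43.98; T = 43.98/17.4 = 2.52759…
r ≈ ln(R0)/T = ln(17.4)/2.52759… = 1.13012… → 1.130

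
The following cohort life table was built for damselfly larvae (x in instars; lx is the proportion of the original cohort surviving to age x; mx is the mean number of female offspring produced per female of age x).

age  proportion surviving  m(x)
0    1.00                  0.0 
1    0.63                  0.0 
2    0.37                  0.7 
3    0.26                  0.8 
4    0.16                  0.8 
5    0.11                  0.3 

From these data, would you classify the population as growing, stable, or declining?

declining

R0 = Σ lx·mx = 0 + 0 + 0.259 + 0.208 + 0.128 + 0.033 = 0.628
R0 < 1, so the population is declining.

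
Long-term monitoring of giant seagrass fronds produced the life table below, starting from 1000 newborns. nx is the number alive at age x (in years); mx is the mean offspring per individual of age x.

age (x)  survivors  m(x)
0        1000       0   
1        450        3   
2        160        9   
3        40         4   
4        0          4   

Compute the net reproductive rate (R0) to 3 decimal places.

lx = nx/n0 = nx/1000: 1, 0.45, 0.16, 0.04, 0
lx·mx by age: 0, 1.35, 1.44, 0.16, 0
R0 = Σ lx·mx = 2.95 → 2.950

2.950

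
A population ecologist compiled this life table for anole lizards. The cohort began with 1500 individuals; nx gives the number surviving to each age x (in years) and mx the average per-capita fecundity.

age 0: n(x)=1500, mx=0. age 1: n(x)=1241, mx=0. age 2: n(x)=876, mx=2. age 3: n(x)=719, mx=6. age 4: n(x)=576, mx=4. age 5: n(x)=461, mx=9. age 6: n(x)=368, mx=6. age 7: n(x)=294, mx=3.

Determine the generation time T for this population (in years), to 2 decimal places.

lx = nx/n0 = nx/1500: 1, 0.82733…, 0.584, 0.47933…, 0.384, 0.30733…, 0.24533…, 0.196
lx·mx: 0, 0, 1.168, 2.876…, 1.536, 2.766…, 1.472…, 0.588 → R0 = 10.406…
x·lx·mx: 0, 0, 2.336, 8.628…, 6.144, 13.83…, 8.832…, 4.116 → Σ = 43.886…
T = 43.886… / 10.406… = 4.217375… → 4.22

4.22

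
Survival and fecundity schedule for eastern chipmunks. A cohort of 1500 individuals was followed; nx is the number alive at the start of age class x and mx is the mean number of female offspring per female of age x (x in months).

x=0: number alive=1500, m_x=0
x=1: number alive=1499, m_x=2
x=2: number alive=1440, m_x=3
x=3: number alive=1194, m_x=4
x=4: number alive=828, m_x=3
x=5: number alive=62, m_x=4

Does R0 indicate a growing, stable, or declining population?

growing

lx = nx/n0 = nx/1500: 1, 0.99933…, 0.96, 0.796, 0.552, 0.04133…
R0 = Σ lx·mx = 0 + 1.998667… + 2.88 + 3.184 + 1.656 + 0.165333… = 9.884…
R0 > 1, so the population is growing.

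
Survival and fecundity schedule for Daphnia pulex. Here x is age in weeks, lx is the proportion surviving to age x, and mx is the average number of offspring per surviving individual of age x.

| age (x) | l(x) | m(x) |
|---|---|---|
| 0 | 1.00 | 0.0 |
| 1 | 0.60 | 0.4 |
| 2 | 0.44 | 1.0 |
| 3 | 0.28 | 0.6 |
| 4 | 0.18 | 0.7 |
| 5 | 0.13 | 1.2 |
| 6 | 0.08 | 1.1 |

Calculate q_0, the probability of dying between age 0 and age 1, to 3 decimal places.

0.400

q_0 = (l_0 − l_1) / l_0 = (1 − 0.6) / 1
     = 0.4 / 1 = 0.4 → 0.400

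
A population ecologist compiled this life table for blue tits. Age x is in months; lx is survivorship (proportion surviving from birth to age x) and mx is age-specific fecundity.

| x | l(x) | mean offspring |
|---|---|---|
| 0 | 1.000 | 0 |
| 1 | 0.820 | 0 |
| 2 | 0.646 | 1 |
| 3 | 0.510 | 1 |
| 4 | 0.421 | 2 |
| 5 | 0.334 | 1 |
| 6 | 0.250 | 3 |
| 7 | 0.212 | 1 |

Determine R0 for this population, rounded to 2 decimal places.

lx·mx by age: 0, 0, 0.646, 0.51, 0.842, 0.334, 0.75, 0.212
R0 = Σ lx·mx = 3.294 → 3.29

3.29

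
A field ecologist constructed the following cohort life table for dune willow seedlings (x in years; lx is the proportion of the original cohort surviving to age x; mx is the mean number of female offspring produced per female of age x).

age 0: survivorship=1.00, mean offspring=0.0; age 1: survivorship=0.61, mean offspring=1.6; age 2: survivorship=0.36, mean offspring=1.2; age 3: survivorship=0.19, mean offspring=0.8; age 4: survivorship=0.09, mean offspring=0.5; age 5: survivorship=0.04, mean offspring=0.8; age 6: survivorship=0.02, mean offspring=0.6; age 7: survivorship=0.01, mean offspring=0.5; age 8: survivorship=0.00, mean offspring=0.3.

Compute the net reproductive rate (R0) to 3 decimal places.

lx·mx by age: 0, 0.976, 0.432, 0.152, 0.045, 0.032, 0.012, 0.005, 0
R0 = Σ lx·mx = 1.654 → 1.654

1.654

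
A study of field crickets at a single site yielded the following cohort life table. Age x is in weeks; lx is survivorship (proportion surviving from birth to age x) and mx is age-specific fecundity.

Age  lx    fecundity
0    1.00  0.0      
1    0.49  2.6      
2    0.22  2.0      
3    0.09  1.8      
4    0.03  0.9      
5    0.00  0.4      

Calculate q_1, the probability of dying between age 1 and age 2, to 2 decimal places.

q_1 = (l_1 − l_2) / l_1 = (0.49 − 0.22) / 0.49
     = 0.27 / 0.49 = 0.55102… → 0.55

0.55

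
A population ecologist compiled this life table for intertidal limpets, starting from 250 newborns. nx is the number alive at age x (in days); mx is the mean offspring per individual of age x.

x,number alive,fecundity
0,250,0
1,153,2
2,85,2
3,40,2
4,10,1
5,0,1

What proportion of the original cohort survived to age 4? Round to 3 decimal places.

0.040

l_4 = n_4/n_0 = 10/250 = 0.04 → 0.040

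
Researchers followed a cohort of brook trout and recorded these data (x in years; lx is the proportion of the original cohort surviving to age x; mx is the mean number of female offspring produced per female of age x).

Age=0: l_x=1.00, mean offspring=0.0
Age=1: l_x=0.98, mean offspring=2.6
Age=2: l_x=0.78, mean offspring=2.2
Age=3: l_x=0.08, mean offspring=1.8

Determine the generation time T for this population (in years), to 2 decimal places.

1.45

lx·mx: 0, 2.548, 1.716, 0.144 → R0 = 4.408
x·lx·mx: 0, 2.548, 3.432, 0.432 → Σ = 6.412
T = 6.412 / 4.408 = 1.454628… → 1.45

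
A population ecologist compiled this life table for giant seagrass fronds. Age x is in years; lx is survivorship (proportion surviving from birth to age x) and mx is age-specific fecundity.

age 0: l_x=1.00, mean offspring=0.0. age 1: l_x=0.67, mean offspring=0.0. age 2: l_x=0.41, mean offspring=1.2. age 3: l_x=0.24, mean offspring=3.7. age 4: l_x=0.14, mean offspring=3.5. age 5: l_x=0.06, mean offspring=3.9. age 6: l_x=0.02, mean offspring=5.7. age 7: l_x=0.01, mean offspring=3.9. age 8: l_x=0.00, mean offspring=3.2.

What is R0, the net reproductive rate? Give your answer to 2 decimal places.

2.26

lx·mx by age: 0, 0, 0.492, 0.888, 0.49, 0.234, 0.114, 0.039, 0
R0 = Σ lx·mx = 2.257 → 2.26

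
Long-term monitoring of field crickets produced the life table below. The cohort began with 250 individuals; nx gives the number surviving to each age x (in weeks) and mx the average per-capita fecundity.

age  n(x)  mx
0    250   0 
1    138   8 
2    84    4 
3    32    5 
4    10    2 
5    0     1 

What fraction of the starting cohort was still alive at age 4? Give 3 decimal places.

l_4 = n_4/n_0 = 10/250 = 0.04 → 0.040

0.040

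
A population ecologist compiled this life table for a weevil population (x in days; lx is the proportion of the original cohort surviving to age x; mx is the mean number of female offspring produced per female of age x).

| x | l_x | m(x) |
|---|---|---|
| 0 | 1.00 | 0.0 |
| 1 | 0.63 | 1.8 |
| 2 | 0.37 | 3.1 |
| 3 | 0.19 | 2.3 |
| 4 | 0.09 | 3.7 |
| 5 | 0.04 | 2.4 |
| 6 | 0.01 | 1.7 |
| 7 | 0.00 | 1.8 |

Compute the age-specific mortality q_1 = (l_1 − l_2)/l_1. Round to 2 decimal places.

q_1 = (l_1 − l_2) / l_1 = (0.63 − 0.37) / 0.63
     = 0.26 / 0.63 = 0.412698… → 0.41

0.41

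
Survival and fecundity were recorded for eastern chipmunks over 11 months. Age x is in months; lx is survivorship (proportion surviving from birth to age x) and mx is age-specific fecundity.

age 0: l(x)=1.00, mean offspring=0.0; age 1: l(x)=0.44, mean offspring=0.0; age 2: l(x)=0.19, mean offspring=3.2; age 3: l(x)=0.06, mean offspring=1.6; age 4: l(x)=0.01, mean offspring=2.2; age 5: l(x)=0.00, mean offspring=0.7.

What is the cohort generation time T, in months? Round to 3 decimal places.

2.193

lx·mx: 0, 0, 0.608, 0.096, 0.022, 0 → R0 = 0.726
x·lx·mx: 0, 0, 1.216, 0.288, 0.088, 0 → Σ = 1.592
T = 1.592 / 0.726 = 2.192837… → 2.193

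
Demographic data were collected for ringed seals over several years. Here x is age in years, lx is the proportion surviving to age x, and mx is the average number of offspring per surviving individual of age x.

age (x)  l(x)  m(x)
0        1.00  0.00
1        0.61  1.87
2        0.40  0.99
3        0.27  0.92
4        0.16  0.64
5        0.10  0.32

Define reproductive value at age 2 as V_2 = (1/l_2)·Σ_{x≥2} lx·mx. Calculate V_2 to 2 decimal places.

lx·mx for x ≥ 2: 0.396, 0.2484, 0.1024, 0.032 → sum = 0.7788
V_2 = 0.7788 / l_2 = 0.7788 / 0.4 = 1.947 → 1.95

1.95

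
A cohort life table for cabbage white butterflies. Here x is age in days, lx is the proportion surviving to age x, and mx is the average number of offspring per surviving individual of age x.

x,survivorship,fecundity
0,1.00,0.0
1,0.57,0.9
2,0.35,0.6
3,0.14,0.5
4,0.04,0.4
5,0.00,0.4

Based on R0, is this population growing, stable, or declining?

R0 = Σ lx·mx = 0 + 0.513 + 0.21 + 0.07 + 0.016 + 0 = 0.809
R0 < 1, so the population is declining.

declining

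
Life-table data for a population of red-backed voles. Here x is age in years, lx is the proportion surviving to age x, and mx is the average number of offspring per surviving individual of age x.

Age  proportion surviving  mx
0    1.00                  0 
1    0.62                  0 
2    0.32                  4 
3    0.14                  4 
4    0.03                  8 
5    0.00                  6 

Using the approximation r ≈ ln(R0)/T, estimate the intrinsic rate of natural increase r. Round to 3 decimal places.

0.293

R0 = Σ lx·mx = 0 + 0 + 1.28 + 0.56 + 0.24 + 0 = 2.08
Σ x·lx·mx = 5.2; T = 5.2/2.08 = 2.5
r ≈ ln(R0)/T = ln(2.08)/2.5 = 0.29295… → 0.293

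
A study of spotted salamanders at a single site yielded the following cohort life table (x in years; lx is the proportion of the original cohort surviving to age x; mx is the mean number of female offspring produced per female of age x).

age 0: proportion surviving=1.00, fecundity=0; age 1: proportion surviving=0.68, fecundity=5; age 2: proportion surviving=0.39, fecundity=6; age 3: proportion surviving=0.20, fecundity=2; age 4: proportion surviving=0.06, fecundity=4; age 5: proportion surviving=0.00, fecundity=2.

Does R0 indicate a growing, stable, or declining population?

R0 = Σ lx·mx = 0 + 3.4 + 2.34 + 0.4 + 0.24 + 0 = 6.38
R0 > 1, so the population is growing.

growing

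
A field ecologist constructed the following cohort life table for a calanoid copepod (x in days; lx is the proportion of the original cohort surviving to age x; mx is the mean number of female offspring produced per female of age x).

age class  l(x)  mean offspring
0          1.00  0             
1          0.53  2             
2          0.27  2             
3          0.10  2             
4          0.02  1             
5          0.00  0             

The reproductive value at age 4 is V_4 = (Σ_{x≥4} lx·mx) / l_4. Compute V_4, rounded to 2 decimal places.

lx·mx for x ≥ 4: 0.02, 0 → sum = 0.02
V_4 = 0.02 / l_4 = 0.02 / 0.02 = 1 → 1.00

1.00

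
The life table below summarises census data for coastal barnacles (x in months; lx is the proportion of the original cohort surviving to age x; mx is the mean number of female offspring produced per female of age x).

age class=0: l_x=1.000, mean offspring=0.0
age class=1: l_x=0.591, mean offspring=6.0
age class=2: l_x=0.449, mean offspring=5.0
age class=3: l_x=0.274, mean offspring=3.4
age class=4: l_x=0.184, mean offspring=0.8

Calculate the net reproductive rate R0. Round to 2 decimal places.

6.87

lx·mx by age: 0, 3.546, 2.245, 0.9316, 0.1472
R0 = Σ lx·mx = 6.8698 → 6.87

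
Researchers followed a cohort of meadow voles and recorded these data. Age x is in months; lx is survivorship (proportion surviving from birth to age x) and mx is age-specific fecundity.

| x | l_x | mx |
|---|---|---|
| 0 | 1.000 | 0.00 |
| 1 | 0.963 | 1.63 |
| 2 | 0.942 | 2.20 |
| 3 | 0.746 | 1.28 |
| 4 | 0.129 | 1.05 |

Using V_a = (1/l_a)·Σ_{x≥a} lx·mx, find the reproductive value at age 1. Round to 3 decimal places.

lx·mx for x ≥ 1: 1.56969, 2.0724, 0.95488, 0.13545 → sum = 4.73242
V_1 = 4.73242 / l_1 = 4.73242 / 0.963 = 4.914247… → 4.914

4.914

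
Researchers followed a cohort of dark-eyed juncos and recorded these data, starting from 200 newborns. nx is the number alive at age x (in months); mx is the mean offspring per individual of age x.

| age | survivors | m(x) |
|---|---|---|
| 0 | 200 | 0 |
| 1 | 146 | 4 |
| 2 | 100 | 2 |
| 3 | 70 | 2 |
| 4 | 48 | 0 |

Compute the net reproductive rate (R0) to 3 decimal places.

lx = nx/n0 = nx/200: 1, 0.73, 0.5, 0.35, 0.24
lx·mx by age: 0, 2.92, 1, 0.7, 0
R0 = Σ lx·mx = 4.62 → 4.620

4.620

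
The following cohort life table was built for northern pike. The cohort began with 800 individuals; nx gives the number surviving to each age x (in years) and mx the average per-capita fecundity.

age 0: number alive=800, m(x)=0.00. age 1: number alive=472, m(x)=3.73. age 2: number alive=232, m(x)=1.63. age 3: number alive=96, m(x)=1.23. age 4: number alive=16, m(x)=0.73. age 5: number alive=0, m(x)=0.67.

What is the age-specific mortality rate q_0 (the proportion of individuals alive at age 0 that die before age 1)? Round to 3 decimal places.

lx = nx/n0 = nx/800: 1, 0.59, 0.29, 0.12, 0.02, 0
q_0 = (l_0 − l_1) / l_0 = (1 − 0.59) / 1
     = 0.41 / 1 = 0.41 → 0.410

0.410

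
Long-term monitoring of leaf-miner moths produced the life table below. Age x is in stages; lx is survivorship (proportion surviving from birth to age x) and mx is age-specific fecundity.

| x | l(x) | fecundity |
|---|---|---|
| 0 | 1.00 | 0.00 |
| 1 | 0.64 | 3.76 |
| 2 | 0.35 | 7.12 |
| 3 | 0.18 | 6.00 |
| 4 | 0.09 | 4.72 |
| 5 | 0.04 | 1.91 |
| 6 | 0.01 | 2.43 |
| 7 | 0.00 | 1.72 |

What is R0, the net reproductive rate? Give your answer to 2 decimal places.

lx·mx by age: 0, 2.4064, 2.492, 1.08, 0.4248, 0.0764, 0.0243, 0
R0 = Σ lx·mx = 6.5039 → 6.50

6.50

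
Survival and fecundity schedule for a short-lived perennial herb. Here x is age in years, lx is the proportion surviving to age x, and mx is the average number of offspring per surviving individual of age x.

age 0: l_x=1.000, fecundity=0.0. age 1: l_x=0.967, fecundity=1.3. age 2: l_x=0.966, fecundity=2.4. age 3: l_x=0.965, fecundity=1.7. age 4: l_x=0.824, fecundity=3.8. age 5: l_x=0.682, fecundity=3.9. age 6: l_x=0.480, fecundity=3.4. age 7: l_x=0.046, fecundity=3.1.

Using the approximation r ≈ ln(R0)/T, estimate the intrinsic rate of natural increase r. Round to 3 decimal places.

R0 = Σ lx·mx = 0 + 1.2571 + 2.3184 + 1.6405 + 3.1312 + 2.6598 + 1.632 + 0.1426 = 12.7816
Σ x·lx·mx = 47.4294; T = 47.4294/12.7816 = 3.71076…
r ≈ ln(R0)/T = ln(12.7816)/3.71076… = 0.68665… → 0.687

0.687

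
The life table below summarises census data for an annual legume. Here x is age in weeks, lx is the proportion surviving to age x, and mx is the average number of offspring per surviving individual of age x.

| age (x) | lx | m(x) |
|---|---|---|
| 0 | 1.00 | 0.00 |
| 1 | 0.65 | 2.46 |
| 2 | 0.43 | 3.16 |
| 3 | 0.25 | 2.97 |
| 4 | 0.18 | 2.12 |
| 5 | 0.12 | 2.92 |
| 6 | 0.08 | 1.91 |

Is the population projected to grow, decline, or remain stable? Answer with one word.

growing

R0 = Σ lx·mx = 0 + 1.599 + 1.3588 + 0.7425 + 0.3816 + 0.3504 + 0.1528 = 4.5851
R0 > 1, so the population is growing.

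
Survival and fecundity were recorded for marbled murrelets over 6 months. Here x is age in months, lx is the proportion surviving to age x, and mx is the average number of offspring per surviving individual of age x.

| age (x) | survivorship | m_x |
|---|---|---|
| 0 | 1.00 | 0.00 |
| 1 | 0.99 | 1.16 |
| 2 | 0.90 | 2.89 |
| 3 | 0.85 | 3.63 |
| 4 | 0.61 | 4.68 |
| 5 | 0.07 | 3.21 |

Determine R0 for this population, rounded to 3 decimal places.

lx·mx by age: 0, 1.1484, 2.601, 3.0855, 2.8548, 0.2247
R0 = Σ lx·mx = 9.9144 → 9.914

9.914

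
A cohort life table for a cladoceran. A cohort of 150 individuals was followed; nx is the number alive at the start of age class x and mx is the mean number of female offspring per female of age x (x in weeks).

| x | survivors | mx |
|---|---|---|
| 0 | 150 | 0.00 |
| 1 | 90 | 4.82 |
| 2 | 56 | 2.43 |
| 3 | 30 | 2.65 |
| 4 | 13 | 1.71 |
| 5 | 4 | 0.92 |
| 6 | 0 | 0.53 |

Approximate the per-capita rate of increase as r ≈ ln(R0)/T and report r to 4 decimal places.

0.9660

lx = nx/n0 = nx/150: 1, 0.6, 0.37333…, 0.2, 0.08667…, 0.02667…, 0
R0 = Σ lx·mx = 0 + 2.892 + 0.9072… + 0.53 + 0.1482… + 0.02453… + 0 = 4.501933…
Σ x·lx·mx = 7.011867…; T = 7.011867…/4.501933… = 1.55752…
r ≈ ln(R0)/T = ln(4.501933…)/1.55752… = 0.965961… → 0.9660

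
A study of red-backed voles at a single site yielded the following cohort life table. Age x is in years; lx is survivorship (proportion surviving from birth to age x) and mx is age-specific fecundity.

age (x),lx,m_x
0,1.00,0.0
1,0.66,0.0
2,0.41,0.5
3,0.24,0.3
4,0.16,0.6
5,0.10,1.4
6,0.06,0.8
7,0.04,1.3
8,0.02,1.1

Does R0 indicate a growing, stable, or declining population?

declining

R0 = Σ lx·mx = 0 + 0 + 0.205 + 0.072 + 0.096 + 0.14 + 0.048 + 0.052 + 0.022 = 0.635
R0 < 1, so the population is declining.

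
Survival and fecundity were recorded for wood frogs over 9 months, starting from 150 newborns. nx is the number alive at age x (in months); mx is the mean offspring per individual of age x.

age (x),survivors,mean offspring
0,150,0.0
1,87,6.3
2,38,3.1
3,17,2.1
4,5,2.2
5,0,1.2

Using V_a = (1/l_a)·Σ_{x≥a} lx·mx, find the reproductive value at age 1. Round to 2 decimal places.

lx = nx/n0 = nx/150: 1, 0.58, 0.25333…, 0.11333…, 0.03333…, 0
lx·mx for x ≥ 1: 3.654, 0.785333…, 0.238…, 0.073333…, 0 → sum = 4.750667…
V_1 = 4.750667… / l_1 = 4.750667… / 0.58 = 8.190805… → 8.19

8.19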